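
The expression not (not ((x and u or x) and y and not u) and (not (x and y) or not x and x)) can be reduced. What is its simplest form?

x and y

not (not ((x and u or x) and y and not u) and (not (x and y) or not x and x))
= not (not ((x and u or x) and y and not u) and not (x and y))
= (x and u or x) and y and not u or x and y
= x and y and not u or x and y
= x and y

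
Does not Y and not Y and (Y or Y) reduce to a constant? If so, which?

not Y and not Y and (Y or Y)
= not Y and not Y and Y   [idempotence]
= not Y and Y   [idempotence]
= False   [complement]

yes, False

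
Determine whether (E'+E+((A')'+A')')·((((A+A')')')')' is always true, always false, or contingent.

(E'+E+((A')'+A')')·((((A+A')')')')'
= (E'+E+A'·A)·((((A+A')')')')'   (De Morgan)
= (E'+E)·((((A+A')')')')'   (complement / identity)
= (E'+E)·((A+A')')'   (double negation)
= (E'+E)·(A+A')   (double negation)
= E'+E   (complement / identity)
= 1   (complement)

always true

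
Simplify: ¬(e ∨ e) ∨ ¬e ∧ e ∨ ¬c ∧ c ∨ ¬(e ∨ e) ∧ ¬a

¬(e ∨ e) ∨ ¬e ∧ e ∨ ¬c ∧ c ∨ ¬(e ∨ e) ∧ ¬a
= ¬(e ∨ e) ∨ ¬c ∧ c ∨ ¬(e ∨ e) ∧ ¬a   (complement / identity)
= ¬(e ∨ e) ∨ ¬(e ∨ e) ∧ ¬a   (complement / identity)
= ¬(e ∨ e)   (absorption)
= ¬e   (idempotence)

¬e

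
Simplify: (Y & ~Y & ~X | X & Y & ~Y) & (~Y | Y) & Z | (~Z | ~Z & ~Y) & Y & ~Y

(Y & ~Y & ~X | X & Y & ~Y) & (~Y | Y) & Z | (~Z | ~Z & ~Y) & Y & ~Y
= (Y & ~Y & ~X | X & Y & ~Y) & Z | (~Z | ~Z & ~Y) & Y & ~Y
= Y & ~Y & Z | (~Z | ~Z & ~Y) & Y & ~Y
= Y & ~Y & Z | ~Z & Y & ~Y
= Y & ~Y
= 0

0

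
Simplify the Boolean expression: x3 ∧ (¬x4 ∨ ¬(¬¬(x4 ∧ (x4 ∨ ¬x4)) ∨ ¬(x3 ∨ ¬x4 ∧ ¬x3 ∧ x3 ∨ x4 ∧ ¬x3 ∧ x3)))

x3 ∧ (¬x4 ∨ ¬(¬¬(x4 ∧ (x4 ∨ ¬x4)) ∨ ¬(x3 ∨ ¬x4 ∧ ¬x3 ∧ x3 ∨ x4 ∧ ¬x3 ∧ x3)))
= x3 ∧ (¬x4 ∨ ¬(¬¬(x4 ∧ (x4 ∨ ¬x4)) ∨ ¬(x3 ∨ ¬x3 ∧ x3)))   (distribution)
= x3 ∧ (¬x4 ∨ ¬(x4 ∧ (x4 ∨ ¬x4)) ∧ (x3 ∨ ¬x3 ∧ x3))   (De Morgan)
= x3 ∧ (¬x4 ∨ ¬x4 ∧ (x3 ∨ ¬x3 ∧ x3))   (complement / identity)
= x3 ∧ (¬x4 ∨ ¬x4 ∧ x3)   (complement / identity)
= x3 ∧ ¬x4   (absorption)

x3 ∧ ¬x4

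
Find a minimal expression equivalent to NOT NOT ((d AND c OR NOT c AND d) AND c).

NOT NOT ((d AND c OR NOT c AND d) AND c)
= NOT NOT (d AND c)
= d AND c

d AND c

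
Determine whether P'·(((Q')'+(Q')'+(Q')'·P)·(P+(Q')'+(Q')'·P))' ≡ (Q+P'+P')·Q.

E1: P'·(((Q')'+(Q')'+(Q')'·P)·(P+(Q')'+(Q')'·P))'
    = P'·((Q')'+(Q')'·P+(Q')'·P)'
    = P'·((Q')'+(Q')'·P)'
    = P'·((Q')')'
    = P'·Q'
E2: (Q+P'+P')·Q
    = (Q+P')·Q
    = Q
These differ: at P=0, Q=1, E1 = 0 but E2 = 1.

No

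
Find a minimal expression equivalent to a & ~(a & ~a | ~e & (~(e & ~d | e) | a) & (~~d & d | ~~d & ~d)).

a & ~(a & ~a | ~e & (~(e & ~d | e) | a) & (~~d & d | ~~d & ~d))
= a & ~(a & ~a | ~e & (~e | a) & (~~d & d | ~~d & ~d))
= a & ~(a & ~a | ~e & (~~d & d | ~~d & ~d))
= a & ~(~e & (~~d & d | ~~d & ~d))
= a & ~(~e & ~~d)
= a & (e | ~d)

a & (e | ~d)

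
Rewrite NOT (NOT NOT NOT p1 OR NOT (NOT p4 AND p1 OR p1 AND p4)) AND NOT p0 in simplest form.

NOT (NOT NOT NOT p1 OR NOT (NOT p4 AND p1 OR p1 AND p4)) AND NOT p0
= NOT (NOT p1 OR NOT (NOT p4 AND p1 OR p1 AND p4)) AND NOT p0   [double negation]
= NOT (NOT p1 OR NOT p1) AND NOT p0   [distribution]
= NOT NOT p1 AND NOT p0   [idempotence]
= p1 AND NOT p0   [double negation]

p1 AND NOT p0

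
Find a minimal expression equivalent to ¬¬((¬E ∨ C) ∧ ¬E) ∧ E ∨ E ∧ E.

E

¬¬((¬E ∨ C) ∧ ¬E) ∧ E ∨ E ∧ E
= ¬¬¬E ∧ E ∨ E ∧ E   (absorption)
= ¬E ∧ E ∨ E ∧ E   (double negation)
= E   (distribution)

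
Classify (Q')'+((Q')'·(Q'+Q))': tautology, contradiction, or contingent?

tautology

(Q')'+((Q')'·(Q'+Q))'
= Q+((Q')'·(Q'+Q))'   — double negation
= Q+((Q')')'   — complement / identity
= Q+Q'   — double negation
= 1   — complement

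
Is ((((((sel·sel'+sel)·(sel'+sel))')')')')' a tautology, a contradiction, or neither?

neither

((((((sel·sel'+sel)·(sel'+sel))')')')')'
= (((((sel·sel'+sel)')')')')'
= ((((sel')')')')'
= ((sel')')'
= sel'
This depends on sel, so it is not a constant.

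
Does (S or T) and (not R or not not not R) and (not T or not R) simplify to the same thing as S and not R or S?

No

E1: (S or T) and (not R or not not not R) and (not T or not R)
    = (S or T) and (not R or not R) and (not T or not R)   — double negation
    = (S or T) and (not R or not R and not T)   — distribution
    = (S or T) and not R   — absorption
E2: S and not R or S
    = S   — absorption
These differ: at R=0, S=0, T=1, E1 = 1 but E2 = 0.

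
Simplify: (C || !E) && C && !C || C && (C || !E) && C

(C || !E) && C && !C || C && (C || !E) && C
= (C || !E) && C   [distribution]
= C   [absorption]

C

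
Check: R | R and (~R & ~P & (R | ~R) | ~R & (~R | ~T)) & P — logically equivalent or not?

E1: R | R
    = R   [idempotence]
E2: (~R & ~P & (R | ~R) | ~R & (~R | ~T)) & P
    = (~R & ~P | ~R & (~R | ~T)) & P   [complement / identity]
    = (~R & ~P | ~R) & P   [absorption]
    = ~R & P   [absorption]
These differ: at P=0, R=1, T=0, E1 = 1 but E2 = 0.

No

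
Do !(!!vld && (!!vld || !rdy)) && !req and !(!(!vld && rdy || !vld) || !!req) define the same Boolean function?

E1: !(!!vld && (!!vld || !rdy)) && !req
    = !!!vld && !req   [absorption]
    = !vld && !req   [double negation]
E2: !(!(!vld && rdy || !vld) || !!req)
    = (!vld && rdy || !vld) && !req   [De Morgan]
    = !vld && !req   [absorption]
Both reduce to !vld && !req, so they are equivalent.

Yes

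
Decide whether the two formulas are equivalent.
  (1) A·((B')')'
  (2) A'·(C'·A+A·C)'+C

E1: A·((B')')'
    = A·B'   [double negation]
E2: A'·(C'·A+A·C)'+C
    = A'·A'+C   [distribution]
    = A'+C   [idempotence]
These differ: at A=0, B=1, C=1, E1 = 0 but E2 = 1.

No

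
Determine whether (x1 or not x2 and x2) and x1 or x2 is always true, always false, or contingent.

(x1 or not x2 and x2) and x1 or x2
= x1 and x1 or x2   (complement / identity)
= x1 or x2   (idempotence)
This depends on x1, x2, so it is not a constant.

contingent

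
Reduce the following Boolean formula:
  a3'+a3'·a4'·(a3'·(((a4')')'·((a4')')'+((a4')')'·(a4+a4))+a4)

a3'

a3'+a3'·a4'·(a3'·(((a4')')'·((a4')')'+((a4')')'·(a4+a4))+a4)
= a3'+a3'·a4'·(a3'·(a4'·((a4')')'+((a4')')'·(a4+a4))+a4)
= a3'+a3'·a4'·(a3'·(a4'·((a4')')'+((a4')')'·a4)+a4)
= a3'+a3'·a4'·(a3'·((a4')')'+a4)
= a3'+a3'·a4'·(a3'·a4'+a4)
= a3'+a3'·a4'
= a3'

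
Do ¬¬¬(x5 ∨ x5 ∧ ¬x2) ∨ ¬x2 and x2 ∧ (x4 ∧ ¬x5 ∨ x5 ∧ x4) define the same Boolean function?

No

E1: ¬¬¬(x5 ∨ x5 ∧ ¬x2) ∨ ¬x2
    = ¬¬¬x5 ∨ ¬x2   [absorption]
    = ¬x5 ∨ ¬x2   [double negation]
E2: x2 ∧ (x4 ∧ ¬x5 ∨ x5 ∧ x4)
    = x2 ∧ x4   [distribution]
These differ: at x2=0, x4=0, x5=0, E1 = 1 but E2 = 0.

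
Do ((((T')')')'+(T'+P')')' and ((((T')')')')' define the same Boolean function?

Yes

E1: ((((T')')')'+(T'+P')')'
    = ((T')')'·(T'+P')
    = T'·(T'+P')
    = T'
E2: ((((T')')')')'
    = ((T')')'
    = T'
Both reduce to T', so they are equivalent.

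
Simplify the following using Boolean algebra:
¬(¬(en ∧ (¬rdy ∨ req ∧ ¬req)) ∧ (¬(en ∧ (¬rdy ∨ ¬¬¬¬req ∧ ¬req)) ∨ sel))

en ∧ ¬rdy

¬(¬(en ∧ (¬rdy ∨ req ∧ ¬req)) ∧ (¬(en ∧ (¬rdy ∨ ¬¬¬¬req ∧ ¬req)) ∨ sel))
= ¬(¬(en ∧ (¬rdy ∨ req ∧ ¬req)) ∧ (¬(en ∧ (¬rdy ∨ ¬¬req ∧ ¬req)) ∨ sel))   [double negation]
= ¬(¬(en ∧ (¬rdy ∨ req ∧ ¬req)) ∧ (¬(en ∧ (¬rdy ∨ req ∧ ¬req)) ∨ sel))   [double negation]
= ¬¬(en ∧ (¬rdy ∨ req ∧ ¬req))   [absorption]
= ¬¬(en ∧ ¬rdy)   [complement / identity]
= en ∧ ¬rdy   [double negation]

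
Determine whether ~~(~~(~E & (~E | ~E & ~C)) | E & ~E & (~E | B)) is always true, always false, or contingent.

contingent

~~(~~(~E & (~E | ~E & ~C)) | E & ~E & (~E | B))
= ~~(~~(~E & ~E) | E & ~E & (~E | B))   — absorption
= ~~(~~(~E & ~E) | E & ~E)   — absorption
= ~~~~(~E & ~E)   — complement / identity
= ~~~~~E   — idempotence
= ~~~E   — double negation
= ~E   — double negation
This depends on E, so it is not a constant.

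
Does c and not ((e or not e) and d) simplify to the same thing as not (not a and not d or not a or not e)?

E1: c and not ((e or not e) and d)
    = c and not d   — complement / identity
E2: not (not a and not d or not a or not e)
    = not (not a or not e)   — absorption
    = a and e   — De Morgan
These differ: at a=1, c=1, d=0, e=0, E1 = 1 but E2 = 0.

No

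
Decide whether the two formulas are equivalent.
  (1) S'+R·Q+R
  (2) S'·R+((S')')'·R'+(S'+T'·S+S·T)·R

E1: S'+R·Q+R
    = S'+R   (absorption)
E2: S'·R+((S')')'·R'+(S'+T'·S+S·T)·R
    = S'·R+S'·R'+(S'+T'·S+S·T)·R   (double negation)
    = S'+(S'+T'·S+S·T)·R   (distribution)
    = S'+(S'+S)·R   (distribution)
    = S'+R   (complement / identity)
Both reduce to S'+R, so they are equivalent.

Yes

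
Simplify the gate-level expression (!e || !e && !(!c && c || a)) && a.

!e && a

(!e || !e && !(!c && c || a)) && a
= (!e || !e && !a) && a   — complement / identity
= !e && a   — absorption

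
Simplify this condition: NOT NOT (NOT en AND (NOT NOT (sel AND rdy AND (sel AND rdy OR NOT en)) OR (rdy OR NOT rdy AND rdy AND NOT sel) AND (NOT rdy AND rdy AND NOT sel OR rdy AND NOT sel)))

NOT NOT (NOT en AND (NOT NOT (sel AND rdy AND (sel AND rdy OR NOT en)) OR (rdy OR NOT rdy AND rdy AND NOT sel) AND (NOT rdy AND rdy AND NOT sel OR rdy AND NOT sel)))
= NOT NOT (NOT en AND (sel AND rdy AND (sel AND rdy OR NOT en) OR (rdy OR NOT rdy AND rdy AND NOT sel) AND (NOT rdy AND rdy AND NOT sel OR rdy AND NOT sel)))   [double negation]
= NOT NOT (NOT en AND (sel AND rdy AND (sel AND rdy OR NOT en) OR rdy AND rdy AND NOT sel OR NOT rdy AND rdy AND NOT sel))   [distribution]
= NOT NOT (NOT en AND (sel AND rdy OR rdy AND rdy AND NOT sel OR NOT rdy AND rdy AND NOT sel))   [absorption]
= NOT NOT (NOT en AND (sel AND rdy OR rdy AND NOT sel))   [distribution]
= NOT NOT (NOT en AND rdy)   [distribution]
= NOT en AND rdy   [double negation]

NOT en AND rdy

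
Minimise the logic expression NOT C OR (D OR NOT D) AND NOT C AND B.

NOT C

NOT C OR (D OR NOT D) AND NOT C AND B
= NOT C OR NOT C AND B
= NOT C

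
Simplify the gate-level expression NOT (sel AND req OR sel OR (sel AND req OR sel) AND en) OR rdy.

NOT (sel AND req OR sel OR (sel AND req OR sel) AND en) OR rdy
= NOT (sel AND req OR sel) OR rdy
= NOT sel OR rdy

NOT sel OR rdy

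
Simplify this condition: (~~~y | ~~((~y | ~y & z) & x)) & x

(~~~y | ~~((~y | ~y & z) & x)) & x
= (~~~y | ~~(~y & x)) & x
= (~y | ~~(~y & x)) & x
= (~y | ~y & x) & x
= ~y & x

~y & x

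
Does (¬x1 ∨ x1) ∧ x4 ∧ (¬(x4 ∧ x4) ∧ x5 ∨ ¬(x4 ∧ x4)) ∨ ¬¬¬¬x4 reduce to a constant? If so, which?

(¬x1 ∨ x1) ∧ x4 ∧ (¬(x4 ∧ x4) ∧ x5 ∨ ¬(x4 ∧ x4)) ∨ ¬¬¬¬x4
= (¬x1 ∨ x1) ∧ x4 ∧ (¬(x4 ∧ x4) ∧ x5 ∨ ¬(x4 ∧ x4)) ∨ ¬¬x4   [double negation]
= (¬x1 ∨ x1) ∧ x4 ∧ ¬(x4 ∧ x4) ∨ ¬¬x4   [absorption]
= x4 ∧ ¬(x4 ∧ x4) ∨ ¬¬x4   [complement / identity]
= x4 ∧ ¬x4 ∨ ¬¬x4   [idempotence]
= x4 ∧ ¬x4 ∨ x4   [double negation]
= x4   [complement / identity]
This depends on x4, so it is not a constant.

no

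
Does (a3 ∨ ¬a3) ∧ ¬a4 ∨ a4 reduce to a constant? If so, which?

yes, True

(a3 ∨ ¬a3) ∧ ¬a4 ∨ a4
= ¬a4 ∨ a4   — complement / identity
= True   — complement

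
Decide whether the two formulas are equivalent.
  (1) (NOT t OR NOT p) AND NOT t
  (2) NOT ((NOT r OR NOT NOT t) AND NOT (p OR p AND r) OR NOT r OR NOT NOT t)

No

E1: (NOT t OR NOT p) AND NOT t
    = NOT t
E2: NOT ((NOT r OR NOT NOT t) AND NOT (p OR p AND r) OR NOT r OR NOT NOT t)
    = NOT ((NOT r OR NOT NOT t) AND NOT p OR NOT r OR NOT NOT t)
    = NOT (NOT r OR NOT NOT t)
    = r AND NOT t
These differ: at p=0, r=0, t=0, E1 = 1 but E2 = 0.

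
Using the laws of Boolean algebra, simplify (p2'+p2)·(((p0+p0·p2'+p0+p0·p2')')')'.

(p2'+p2)·(((p0+p0·p2'+p0+p0·p2')')')'
= (p2'+p2)·(((p0+p0·p2')')')'
= (p2'+p2)·((p0')')'
= (p2'+p2)·p0'
= p0'

p0'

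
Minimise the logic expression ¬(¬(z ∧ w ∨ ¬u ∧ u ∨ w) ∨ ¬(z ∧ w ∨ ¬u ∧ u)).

z ∧ w

¬(¬(z ∧ w ∨ ¬u ∧ u ∨ w) ∨ ¬(z ∧ w ∨ ¬u ∧ u))
= (z ∧ w ∨ ¬u ∧ u ∨ w) ∧ (z ∧ w ∨ ¬u ∧ u)
= z ∧ w ∨ ¬u ∧ u
= z ∧ w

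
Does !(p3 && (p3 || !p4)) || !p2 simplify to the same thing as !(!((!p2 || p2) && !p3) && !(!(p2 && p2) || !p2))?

E1: !(p3 && (p3 || !p4)) || !p2
    = !p3 || !p2   (absorption)
E2: !(!((!p2 || p2) && !p3) && !(!(p2 && p2) || !p2))
    = !(!!p3 && !(!(p2 && p2) || !p2))   (complement / identity)
    = !p3 || !(p2 && p2) || !p2   (De Morgan)
    = !p3 || !p2 || !p2   (idempotence)
    = !p3 || !p2   (idempotence)
Both reduce to !p3 || !p2, so they are equivalent.

Yes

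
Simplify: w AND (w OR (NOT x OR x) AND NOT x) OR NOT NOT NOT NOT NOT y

w OR NOT y

w AND (w OR (NOT x OR x) AND NOT x) OR NOT NOT NOT NOT NOT y
= w AND (w OR NOT x) OR NOT NOT NOT NOT NOT y
= w OR NOT NOT NOT NOT NOT y
= w OR NOT NOT NOT y
= w OR NOT y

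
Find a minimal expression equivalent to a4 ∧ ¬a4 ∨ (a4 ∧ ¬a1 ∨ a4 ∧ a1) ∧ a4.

a4

a4 ∧ ¬a4 ∨ (a4 ∧ ¬a1 ∨ a4 ∧ a1) ∧ a4
= a4 ∧ ¬a4 ∨ a4 ∧ a4   — distribution
= a4   — distribution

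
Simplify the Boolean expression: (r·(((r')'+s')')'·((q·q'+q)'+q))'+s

(r·(((r')'+s')')'·((q·q'+q)'+q))'+s
= (r·(((r')'+s')')'·(q'+q))'+s   (complement / identity)
= (r·(((r')'+s')')')'+s   (complement / identity)
= (r·((r')'+s'))'+s   (double negation)
= (r·(r+s'))'+s   (double negation)
= r'+s   (absorption)

r'+s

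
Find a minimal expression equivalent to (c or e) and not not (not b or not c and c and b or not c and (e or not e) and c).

(c or e) and not not (not b or not c and c and b or not c and (e or not e) and c)
= (c or e) and not not (not b or not c and c and b or not c and c)   (complement / identity)
= (c or e) and not not (not b or not c and c)   (absorption)
= (c or e) and (not b or not c and c)   (double negation)
= (c or e) and not b   (complement / identity)

(c or e) and not b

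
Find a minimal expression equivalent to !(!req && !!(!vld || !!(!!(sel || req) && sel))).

req || vld && !sel

!(!req && !!(!vld || !!(!!(sel || req) && sel)))
= !(!req && !!(!vld || !!((sel || req) && sel)))   (double negation)
= req || !(!vld || !!((sel || req) && sel))   (De Morgan)
= req || !(!vld || !!sel)   (absorption)
= req || vld && !sel   (De Morgan)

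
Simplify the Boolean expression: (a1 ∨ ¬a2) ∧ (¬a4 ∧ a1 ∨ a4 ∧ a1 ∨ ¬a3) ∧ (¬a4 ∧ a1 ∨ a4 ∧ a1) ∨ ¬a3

a1 ∨ ¬a3

(a1 ∨ ¬a2) ∧ (¬a4 ∧ a1 ∨ a4 ∧ a1 ∨ ¬a3) ∧ (¬a4 ∧ a1 ∨ a4 ∧ a1) ∨ ¬a3
= (a1 ∨ ¬a2) ∧ (¬a4 ∧ a1 ∨ a4 ∧ a1) ∨ ¬a3   [absorption]
= (a1 ∨ ¬a2) ∧ a1 ∨ ¬a3   [distribution]
= a1 ∨ ¬a3   [absorption]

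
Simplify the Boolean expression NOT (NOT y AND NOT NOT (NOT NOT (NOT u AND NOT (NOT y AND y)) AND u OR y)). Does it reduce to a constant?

NOT (NOT y AND NOT NOT (NOT NOT (NOT u AND NOT (NOT y AND y)) AND u OR y))
= NOT (NOT y AND NOT NOT (NOT (u OR NOT y AND y) AND u OR y))   — De Morgan
= y OR NOT (NOT (u OR NOT y AND y) AND u OR y)   — De Morgan
= y OR NOT (NOT u AND u OR y)   — complement / identity
= y OR NOT y   — complement / identity
= TRUE   — complement

TRUE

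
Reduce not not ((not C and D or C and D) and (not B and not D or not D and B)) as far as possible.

not not ((not C and D or C and D) and (not B and not D or not D and B))
= not not (D and (not B and not D or not D and B))   — distribution
= not not (D and not D)   — distribution
= D and not D   — double negation
= False   — complement

False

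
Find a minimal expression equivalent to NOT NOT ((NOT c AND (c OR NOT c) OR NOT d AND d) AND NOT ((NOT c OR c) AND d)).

NOT c AND NOT d

NOT NOT ((NOT c AND (c OR NOT c) OR NOT d AND d) AND NOT ((NOT c OR c) AND d))
= NOT NOT ((NOT c AND (c OR NOT c) OR NOT d AND d) AND NOT d)   (complement / identity)
= NOT NOT ((NOT c OR NOT d AND d) AND NOT d)   (complement / identity)
= NOT NOT (NOT c AND NOT d)   (complement / identity)
= NOT c AND NOT d   (double negation)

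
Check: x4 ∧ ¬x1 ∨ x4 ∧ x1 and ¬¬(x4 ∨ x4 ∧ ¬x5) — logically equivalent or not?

E1: x4 ∧ ¬x1 ∨ x4 ∧ x1
    = x4
E2: ¬¬(x4 ∨ x4 ∧ ¬x5)
    = ¬¬x4
    = x4
Both reduce to x4, so they are equivalent.

Yes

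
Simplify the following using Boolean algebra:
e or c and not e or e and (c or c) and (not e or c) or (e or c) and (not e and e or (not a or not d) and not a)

e or c and not e or e and (c or c) and (not e or c) or (e or c) and (not e and e or (not a or not d) and not a)
= e or c and not e or e and (c and not e or c) or (e or c) and (not e and e or (not a or not d) and not a)
= e or c and not e or e and c or (e or c) and (not e and e or (not a or not d) and not a)
= e or c or (e or c) and (not e and e or (not a or not d) and not a)
= e or c or (e or c) and (not a or not d) and not a
= e or c or (e or c) and not a
= e or c

e or c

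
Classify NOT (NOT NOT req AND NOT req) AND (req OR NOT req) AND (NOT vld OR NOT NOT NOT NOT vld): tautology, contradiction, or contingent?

NOT (NOT NOT req AND NOT req) AND (req OR NOT req) AND (NOT vld OR NOT NOT NOT NOT vld)
= NOT (NOT NOT req AND NOT req) AND (req OR NOT req) AND (NOT vld OR NOT NOT vld)   [double negation]
= (NOT req OR req) AND (req OR NOT req) AND (NOT vld OR NOT NOT vld)   [De Morgan]
= (NOT req OR req) AND (req OR NOT req) AND (NOT vld OR vld)   [double negation]
= (NOT req OR req) AND (NOT vld OR vld)   [complement / identity]
= NOT req OR req   [complement / identity]
= TRUE   [complement]

tautology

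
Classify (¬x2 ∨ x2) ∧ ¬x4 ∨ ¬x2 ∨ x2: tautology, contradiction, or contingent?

tautology

(¬x2 ∨ x2) ∧ ¬x4 ∨ ¬x2 ∨ x2
= ¬x2 ∨ x2
= True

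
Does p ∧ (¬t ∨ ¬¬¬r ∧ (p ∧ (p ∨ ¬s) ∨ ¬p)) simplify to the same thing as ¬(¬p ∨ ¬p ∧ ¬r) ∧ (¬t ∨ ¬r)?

E1: p ∧ (¬t ∨ ¬¬¬r ∧ (p ∧ (p ∨ ¬s) ∨ ¬p))
    = p ∧ (¬t ∨ ¬¬¬r ∧ (p ∨ ¬p))   (absorption)
    = p ∧ (¬t ∨ ¬¬¬r)   (complement / identity)
    = p ∧ (¬t ∨ ¬r)   (double negation)
E2: ¬(¬p ∨ ¬p ∧ ¬r) ∧ (¬t ∨ ¬r)
    = ¬¬p ∧ (¬t ∨ ¬r)   (absorption)
    = p ∧ (¬t ∨ ¬r)   (double negation)
Both reduce to p ∧ (¬t ∨ ¬r), so they are equivalent.

Yes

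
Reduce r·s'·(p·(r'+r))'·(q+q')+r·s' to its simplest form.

r·s'

r·s'·(p·(r'+r))'·(q+q')+r·s'
= r·s'·p'·(q+q')+r·s'   [complement / identity]
= r·s'·p'+r·s'   [complement / identity]
= r·s'   [absorption]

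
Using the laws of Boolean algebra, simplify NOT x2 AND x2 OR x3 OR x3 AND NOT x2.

NOT x2 AND x2 OR x3 OR x3 AND NOT x2
= x3 OR x3 AND NOT x2
= x3

x3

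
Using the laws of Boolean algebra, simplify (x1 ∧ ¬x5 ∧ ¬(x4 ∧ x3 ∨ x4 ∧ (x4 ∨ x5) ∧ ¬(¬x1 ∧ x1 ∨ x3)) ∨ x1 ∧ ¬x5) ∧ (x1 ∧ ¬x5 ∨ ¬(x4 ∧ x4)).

x1 ∧ ¬x5

(x1 ∧ ¬x5 ∧ ¬(x4 ∧ x3 ∨ x4 ∧ (x4 ∨ x5) ∧ ¬(¬x1 ∧ x1 ∨ x3)) ∨ x1 ∧ ¬x5) ∧ (x1 ∧ ¬x5 ∨ ¬(x4 ∧ x4))
= (x1 ∧ ¬x5 ∧ ¬(x4 ∧ x3 ∨ x4 ∧ ¬(¬x1 ∧ x1 ∨ x3)) ∨ x1 ∧ ¬x5) ∧ (x1 ∧ ¬x5 ∨ ¬(x4 ∧ x4))   — absorption
= (x1 ∧ ¬x5 ∧ ¬(x4 ∧ x3 ∨ x4 ∧ ¬x3) ∨ x1 ∧ ¬x5) ∧ (x1 ∧ ¬x5 ∨ ¬(x4 ∧ x4))   — complement / identity
= (x1 ∧ ¬x5 ∧ ¬x4 ∨ x1 ∧ ¬x5) ∧ (x1 ∧ ¬x5 ∨ ¬(x4 ∧ x4))   — distribution
= x1 ∧ ¬x5 ∧ (x1 ∧ ¬x5 ∨ ¬(x4 ∧ x4))   — absorption
= x1 ∧ ¬x5 ∧ (x1 ∧ ¬x5 ∨ ¬x4)   — idempotence
= x1 ∧ ¬x5   — absorption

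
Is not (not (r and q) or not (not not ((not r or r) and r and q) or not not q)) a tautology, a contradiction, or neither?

neither

not (not (r and q) or not (not not ((not r or r) and r and q) or not not q))
= not (not (r and q) or not (not not (r and q) or not not q))
= not (not (r and q) or not (r and q) and not q)
= not not (r and q)
= r and q
This depends on q, r, so it is not a constant.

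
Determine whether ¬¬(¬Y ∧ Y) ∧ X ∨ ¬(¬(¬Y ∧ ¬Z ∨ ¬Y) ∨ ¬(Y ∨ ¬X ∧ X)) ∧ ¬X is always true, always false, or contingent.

¬¬(¬Y ∧ Y) ∧ X ∨ ¬(¬(¬Y ∧ ¬Z ∨ ¬Y) ∨ ¬(Y ∨ ¬X ∧ X)) ∧ ¬X
= ¬Y ∧ Y ∧ X ∨ ¬(¬(¬Y ∧ ¬Z ∨ ¬Y) ∨ ¬(Y ∨ ¬X ∧ X)) ∧ ¬X   [double negation]
= ¬Y ∧ Y ∧ X ∨ (¬Y ∧ ¬Z ∨ ¬Y) ∧ (Y ∨ ¬X ∧ X) ∧ ¬X   [De Morgan]
= ¬Y ∧ Y ∧ X ∨ (¬Y ∧ ¬Z ∨ ¬Y) ∧ Y ∧ ¬X   [complement / identity]
= ¬Y ∧ Y ∧ X ∨ ¬Y ∧ Y ∧ ¬X   [absorption]
= ¬Y ∧ Y   [distribution]
= False   [complement]

always false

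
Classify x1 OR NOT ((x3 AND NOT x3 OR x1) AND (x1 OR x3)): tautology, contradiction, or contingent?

x1 OR NOT ((x3 AND NOT x3 OR x1) AND (x1 OR x3))
= x1 OR NOT (x1 AND (x1 OR x3))   — complement / identity
= x1 OR NOT x1   — absorption
= TRUE   — complement

tautology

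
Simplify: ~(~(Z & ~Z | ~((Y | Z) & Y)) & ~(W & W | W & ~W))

~Y | W

~(~(Z & ~Z | ~((Y | Z) & Y)) & ~(W & W | W & ~W))
= ~(~(Z & ~Z | ~((Y | Z) & Y)) & ~W)   [distribution]
= ~(~~((Y | Z) & Y) & ~W)   [complement / identity]
= ~((Y | Z) & Y) | W   [De Morgan]
= ~Y | W   [absorption]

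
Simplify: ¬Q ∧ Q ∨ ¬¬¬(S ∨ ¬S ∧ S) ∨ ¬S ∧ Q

¬S

¬Q ∧ Q ∨ ¬¬¬(S ∨ ¬S ∧ S) ∨ ¬S ∧ Q
= ¬Q ∧ Q ∨ ¬(S ∨ ¬S ∧ S) ∨ ¬S ∧ Q
= ¬Q ∧ Q ∨ ¬S ∨ ¬S ∧ Q
= ¬S ∨ ¬S ∧ Q
= ¬S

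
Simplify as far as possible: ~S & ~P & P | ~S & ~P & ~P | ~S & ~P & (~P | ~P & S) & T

~S & ~P

~S & ~P & P | ~S & ~P & ~P | ~S & ~P & (~P | ~P & S) & T
= ~S & ~P & P | ~S & ~P & ~P | ~S & ~P & ~P & T
= ~S & ~P & P | (~P | ~P & T) & ~S & ~P
= ~S & ~P & P | ~P & ~S & ~P
= ~S & ~P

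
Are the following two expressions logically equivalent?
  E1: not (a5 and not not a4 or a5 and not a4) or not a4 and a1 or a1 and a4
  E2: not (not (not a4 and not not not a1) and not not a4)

No

E1: not (a5 and not not a4 or a5 and not a4) or not a4 and a1 or a1 and a4
    = not (a5 and not not a4 or a5 and not a4) or a1   [distribution]
    = not (a5 and a4 or a5 and not a4) or a1   [double negation]
    = not a5 or a1   [distribution]
E2: not (not (not a4 and not not not a1) and not not a4)
    = not (not (not a4 and not a1) and not not a4)   [double negation]
    = not a4 and not a1 or not a4   [De Morgan]
    = not a4   [absorption]
These differ: at a1=1, a4=1, a5=0, E1 = 1 but E2 = 0.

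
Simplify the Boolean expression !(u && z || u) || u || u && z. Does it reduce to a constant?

!(u && z || u) || u || u && z
= !u || u || u && z   (absorption)
= !u || u   (absorption)
= true   (complement)

true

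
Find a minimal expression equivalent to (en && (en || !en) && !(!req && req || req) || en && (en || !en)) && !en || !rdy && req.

!rdy && req

(en && (en || !en) && !(!req && req || req) || en && (en || !en)) && !en || !rdy && req
= (en && (en || !en) && !req || en && (en || !en)) && !en || !rdy && req   [complement / identity]
= en && (en || !en) && !en || !rdy && req   [absorption]
= en && !en || !rdy && req   [complement / identity]
= !rdy && req   [complement / identity]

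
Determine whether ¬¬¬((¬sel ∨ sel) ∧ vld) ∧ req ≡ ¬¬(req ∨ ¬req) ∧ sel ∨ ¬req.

E1: ¬¬¬((¬sel ∨ sel) ∧ vld) ∧ req
    = ¬¬¬vld ∧ req   — complement / identity
    = ¬vld ∧ req   — double negation
E2: ¬¬(req ∨ ¬req) ∧ sel ∨ ¬req
    = (req ∨ ¬req) ∧ sel ∨ ¬req   — double negation
    = sel ∨ ¬req   — complement / identity
These differ: at req=0, sel=0, vld=0, E1 = 0 but E2 = 1.

No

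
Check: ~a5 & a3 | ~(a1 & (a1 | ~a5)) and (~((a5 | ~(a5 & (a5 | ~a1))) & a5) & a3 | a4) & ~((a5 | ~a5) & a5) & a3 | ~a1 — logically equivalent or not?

Yes

E1: ~a5 & a3 | ~(a1 & (a1 | ~a5))
    = ~a5 & a3 | ~a1
E2: (~((a5 | ~(a5 & (a5 | ~a1))) & a5) & a3 | a4) & ~((a5 | ~a5) & a5) & a3 | ~a1
    = (~((a5 | ~a5) & a5) & a3 | a4) & ~((a5 | ~a5) & a5) & a3 | ~a1
    = ~((a5 | ~a5) & a5) & a3 | ~a1
    = ~a5 & a3 | ~a1
Both reduce to ~a5 & a3 | ~a1, so they are equivalent.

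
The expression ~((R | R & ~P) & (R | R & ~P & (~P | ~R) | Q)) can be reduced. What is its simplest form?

~R

~((R | R & ~P) & (R | R & ~P & (~P | ~R) | Q))
= ~((R | R & ~P) & (R | R & ~P | Q))
= ~(R | R & ~P)
= ~R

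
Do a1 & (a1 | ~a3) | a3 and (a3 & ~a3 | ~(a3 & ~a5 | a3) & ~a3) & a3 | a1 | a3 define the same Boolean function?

E1: a1 & (a1 | ~a3) | a3
    = a1 | a3   [absorption]
E2: (a3 & ~a3 | ~(a3 & ~a5 | a3) & ~a3) & a3 | a1 | a3
    = (a3 & ~a3 | ~a3 & ~a3) & a3 | a1 | a3   [absorption]
    = ~a3 & a3 | a1 | a3   [distribution]
    = a1 | a3   [complement / identity]
Both reduce to a1 | a3, so they are equivalent.

Yes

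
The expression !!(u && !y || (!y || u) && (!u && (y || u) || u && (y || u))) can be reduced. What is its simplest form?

!!(u && !y || (!y || u) && (!u && (y || u) || u && (y || u)))
= !!(u && !y || (!y || u) && (y || u))
= !!(u && !y || u || !y && y)
= !!(u && !y || u)
= !!u
= u

u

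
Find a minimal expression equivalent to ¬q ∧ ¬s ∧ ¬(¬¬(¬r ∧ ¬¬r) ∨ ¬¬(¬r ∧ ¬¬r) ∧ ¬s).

¬q ∧ ¬s

¬q ∧ ¬s ∧ ¬(¬¬(¬r ∧ ¬¬r) ∨ ¬¬(¬r ∧ ¬¬r) ∧ ¬s)
= ¬q ∧ ¬s ∧ ¬¬¬(¬r ∧ ¬¬r)   [absorption]
= ¬q ∧ ¬s ∧ ¬(¬r ∧ ¬¬r)   [double negation]
= ¬q ∧ ¬s ∧ (r ∨ ¬r)   [De Morgan]
= ¬q ∧ ¬s   [complement / identity]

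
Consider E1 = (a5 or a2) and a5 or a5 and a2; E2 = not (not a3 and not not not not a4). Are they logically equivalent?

No

E1: (a5 or a2) and a5 or a5 and a2
    = a5 or a5 and a2   (absorption)
    = a5   (absorption)
E2: not (not a3 and not not not not a4)
    = not (not a3 and not not a4)   (double negation)
    = a3 or not a4   (De Morgan)
These differ: at a2=0, a3=0, a4=0, a5=0, E1 = 0 but E2 = 1.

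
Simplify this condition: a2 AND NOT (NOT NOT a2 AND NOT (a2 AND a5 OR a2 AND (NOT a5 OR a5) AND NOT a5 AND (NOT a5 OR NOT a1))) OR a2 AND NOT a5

a2

a2 AND NOT (NOT NOT a2 AND NOT (a2 AND a5 OR a2 AND (NOT a5 OR a5) AND NOT a5 AND (NOT a5 OR NOT a1))) OR a2 AND NOT a5
= a2 AND NOT (NOT NOT a2 AND NOT (a2 AND a5 OR a2 AND NOT a5 AND (NOT a5 OR NOT a1))) OR a2 AND NOT a5
= a2 AND NOT (NOT NOT a2 AND NOT (a2 AND a5 OR a2 AND NOT a5)) OR a2 AND NOT a5
= a2 AND NOT (NOT NOT a2 AND NOT a2) OR a2 AND NOT a5
= a2 AND (NOT a2 OR a2) OR a2 AND NOT a5
= a2 OR a2 AND NOT a5
= a2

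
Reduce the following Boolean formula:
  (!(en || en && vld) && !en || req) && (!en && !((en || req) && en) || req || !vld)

(!(en || en && vld) && !en || req) && (!en && !((en || req) && en) || req || !vld)
= (!en && !en || req) && (!en && !((en || req) && en) || req || !vld)   — absorption
= (!en && !en || req) && (!en && !en || req || !vld)   — absorption
= !en && !en || req   — absorption
= !en || req   — idempotence

!en || req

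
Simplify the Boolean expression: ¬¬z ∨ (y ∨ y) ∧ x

z ∨ y ∧ x

¬¬z ∨ (y ∨ y) ∧ x
= z ∨ (y ∨ y) ∧ x   — double negation
= z ∨ y ∧ x   — idempotence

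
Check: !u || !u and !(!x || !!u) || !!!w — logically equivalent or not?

E1: !u || !u
    = !u
E2: !(!x || !!u) || !!!w
    = x && !u || !!!w
    = x && !u || !w
These differ: at u=1, w=0, x=0, E1 = 0 but E2 = 1.

No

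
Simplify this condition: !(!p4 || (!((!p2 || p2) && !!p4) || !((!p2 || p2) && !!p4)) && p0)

p4

!(!p4 || (!((!p2 || p2) && !!p4) || !((!p2 || p2) && !!p4)) && p0)
= !(!p4 || !((!p2 || p2) && !!p4) && p0)   — idempotence
= !(!p4 || !!!p4 && p0)   — complement / identity
= !(!p4 || !p4 && p0)   — double negation
= !!p4   — absorption
= p4   — double negation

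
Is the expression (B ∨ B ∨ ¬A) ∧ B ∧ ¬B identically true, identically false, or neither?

identically false

(B ∨ B ∨ ¬A) ∧ B ∧ ¬B
= (B ∨ ¬A) ∧ B ∧ ¬B   (idempotence)
= B ∧ ¬B   (absorption)
= False   (complement)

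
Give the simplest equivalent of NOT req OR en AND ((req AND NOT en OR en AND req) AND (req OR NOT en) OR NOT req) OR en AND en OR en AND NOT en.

NOT req OR en

NOT req OR en AND ((req AND NOT en OR en AND req) AND (req OR NOT en) OR NOT req) OR en AND en OR en AND NOT en
= NOT req OR en AND (req AND (req OR NOT en) OR NOT req) OR en AND en OR en AND NOT en   — distribution
= NOT req OR en AND (req AND (req OR NOT en) OR NOT req) OR en   — distribution
= NOT req OR en AND (req OR NOT req) OR en   — absorption
= NOT req OR en OR en   — complement / identity
= NOT req OR en   — idempotence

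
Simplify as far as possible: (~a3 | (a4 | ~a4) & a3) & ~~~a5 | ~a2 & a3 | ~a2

(~a3 | (a4 | ~a4) & a3) & ~~~a5 | ~a2 & a3 | ~a2
= (~a3 | (a4 | ~a4) & a3) & ~~~a5 | ~a2
= (~a3 | a3) & ~~~a5 | ~a2
= (~a3 | a3) & ~a5 | ~a2
= ~a5 | ~a2

~a5 | ~a2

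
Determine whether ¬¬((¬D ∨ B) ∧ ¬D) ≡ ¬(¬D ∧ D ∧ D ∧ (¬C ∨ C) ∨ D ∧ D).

E1: ¬¬((¬D ∨ B) ∧ ¬D)
    = ¬¬¬D   [absorption]
    = ¬D   [double negation]
E2: ¬(¬D ∧ D ∧ D ∧ (¬C ∨ C) ∨ D ∧ D)
    = ¬(¬D ∧ D ∧ (¬C ∨ C) ∨ D ∧ D)   [idempotence]
    = ¬(¬D ∧ D ∨ D ∧ D)   [complement / identity]
    = ¬D   [distribution]
Both reduce to ¬D, so they are equivalent.

Yes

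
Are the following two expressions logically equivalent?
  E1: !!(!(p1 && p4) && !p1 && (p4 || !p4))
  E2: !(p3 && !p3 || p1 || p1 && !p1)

E1: !!(!(p1 && p4) && !p1 && (p4 || !p4))
    = !!(!(p1 && p4) && !p1)   (complement / identity)
    = !(p1 && p4 || p1)   (De Morgan)
    = !p1   (absorption)
E2: !(p3 && !p3 || p1 || p1 && !p1)
    = !(p1 || p1 && !p1)   (complement / identity)
    = !p1   (complement / identity)
Both reduce to !p1, so they are equivalent.

Yes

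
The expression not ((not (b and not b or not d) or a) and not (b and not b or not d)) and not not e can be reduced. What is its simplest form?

not d and e

not ((not (b and not b or not d) or a) and not (b and not b or not d)) and not not e
= not not (b and not b or not d) and not not e
= not not not d and not not e
= not d and not not e
= not d and e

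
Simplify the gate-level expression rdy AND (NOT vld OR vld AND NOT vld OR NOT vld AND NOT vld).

rdy AND NOT vld

rdy AND (NOT vld OR vld AND NOT vld OR NOT vld AND NOT vld)
= rdy AND (NOT vld OR (vld OR NOT vld) AND NOT vld)
= rdy AND (NOT vld OR NOT vld)
= rdy AND NOT vld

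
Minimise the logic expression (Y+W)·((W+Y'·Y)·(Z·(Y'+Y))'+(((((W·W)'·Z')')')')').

(Y+W)·Z'

(Y+W)·((W+Y'·Y)·(Z·(Y'+Y))'+(((((W·W)'·Z')')')')')
= (Y+W)·(W·(Z·(Y'+Y))'+(((((W·W)'·Z')')')')')   (complement / identity)
= (Y+W)·(W·Z'+(((((W·W)'·Z')')')')')   (complement / identity)
= (Y+W)·(W·Z'+(((W·W)'·Z')')')   (double negation)
= (Y+W)·(W·Z'+(W·W)'·Z')   (double negation)
= (Y+W)·(W·Z'+W'·Z')   (idempotence)
= (Y+W)·Z'   (distribution)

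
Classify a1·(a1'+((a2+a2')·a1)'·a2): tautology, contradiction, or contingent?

a1·(a1'+((a2+a2')·a1)'·a2)
= a1·(a1'+a1'·a2)   (complement / identity)
= a1·a1'   (absorption)
= 0   (complement)

contradiction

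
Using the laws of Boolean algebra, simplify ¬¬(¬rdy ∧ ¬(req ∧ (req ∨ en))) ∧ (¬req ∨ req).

¬rdy ∧ ¬req

¬¬(¬rdy ∧ ¬(req ∧ (req ∨ en))) ∧ (¬req ∨ req)
= ¬¬(¬rdy ∧ ¬(req ∧ (req ∨ en)))   (complement / identity)
= ¬¬(¬rdy ∧ ¬req)   (absorption)
= ¬rdy ∧ ¬req   (double negation)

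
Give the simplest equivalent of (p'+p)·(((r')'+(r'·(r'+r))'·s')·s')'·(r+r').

(p'+p)·(((r')'+(r'·(r'+r))'·s')·s')'·(r+r')
= (((r')'+(r'·(r'+r))'·s')·s')'·(r+r')   — complement / identity
= (((r')'+(r')'·s')·s')'·(r+r')   — complement / identity
= ((r')'·s')'·(r+r')   — absorption
= ((r')'·s')'   — complement / identity
= r'+s   — De Morgan

r'+s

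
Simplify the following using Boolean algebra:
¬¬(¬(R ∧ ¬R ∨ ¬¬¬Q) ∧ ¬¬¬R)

¬¬(¬(R ∧ ¬R ∨ ¬¬¬Q) ∧ ¬¬¬R)
= ¬¬(¬(R ∧ ¬R ∨ ¬Q) ∧ ¬¬¬R)   [double negation]
= ¬¬(¬¬Q ∧ ¬¬¬R)   [complement / identity]
= ¬(¬Q ∨ ¬¬R)   [De Morgan]
= Q ∧ ¬R   [De Morgan]

Q ∧ ¬R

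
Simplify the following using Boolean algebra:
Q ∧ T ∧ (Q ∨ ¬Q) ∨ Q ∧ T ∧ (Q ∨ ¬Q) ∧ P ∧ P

Q ∧ T ∧ (Q ∨ ¬Q) ∨ Q ∧ T ∧ (Q ∨ ¬Q) ∧ P ∧ P
= Q ∧ T ∧ (Q ∨ ¬Q) ∨ Q ∧ T ∧ (Q ∨ ¬Q) ∧ P   [idempotence]
= Q ∧ T ∧ (Q ∨ ¬Q)   [absorption]
= Q ∧ T   [complement / identity]

Q ∧ T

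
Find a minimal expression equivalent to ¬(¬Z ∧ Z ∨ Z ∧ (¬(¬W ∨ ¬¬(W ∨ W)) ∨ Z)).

¬Z

¬(¬Z ∧ Z ∨ Z ∧ (¬(¬W ∨ ¬¬(W ∨ W)) ∨ Z))
= ¬(¬Z ∧ Z ∨ Z ∧ (W ∧ ¬(W ∨ W) ∨ Z))   — De Morgan
= ¬(¬Z ∧ Z ∨ Z ∧ (W ∧ ¬W ∨ Z))   — idempotence
= ¬(¬Z ∧ Z ∨ Z ∧ Z)   — complement / identity
= ¬Z   — distribution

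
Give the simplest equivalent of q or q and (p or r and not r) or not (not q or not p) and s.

q or q and (p or r and not r) or not (not q or not p) and s
= q or q and p or not (not q or not p) and s   [complement / identity]
= q or q and p or q and p and s   [De Morgan]
= q or q and p   [absorption]
= q   [absorption]

q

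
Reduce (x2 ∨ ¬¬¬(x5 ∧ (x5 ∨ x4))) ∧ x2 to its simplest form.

(x2 ∨ ¬¬¬(x5 ∧ (x5 ∨ x4))) ∧ x2
= (x2 ∨ ¬¬¬x5) ∧ x2   (absorption)
= (x2 ∨ ¬x5) ∧ x2   (double negation)
= x2   (absorption)

x2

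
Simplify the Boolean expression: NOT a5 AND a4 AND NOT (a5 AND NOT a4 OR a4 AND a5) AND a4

NOT a5 AND a4

NOT a5 AND a4 AND NOT (a5 AND NOT a4 OR a4 AND a5) AND a4
= NOT a5 AND a4 AND NOT a5 AND a4
= NOT a5 AND a4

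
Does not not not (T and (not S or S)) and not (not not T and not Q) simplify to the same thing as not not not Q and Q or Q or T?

E1: not not not (T and (not S or S)) and not (not not T and not Q)
    = not (T and (not S or S)) and not (not not T and not Q)   — double negation
    = not (T and (not S or S)) and (not T or Q)   — De Morgan
    = not T and (not T or Q)   — complement / identity
    = not T   — absorption
E2: not not not Q and Q or Q or T
    = not Q and Q or Q or T   — double negation
    = Q or T   — complement / identity
These differ: at Q=0, S=0, T=1, E1 = 0 but E2 = 1.

No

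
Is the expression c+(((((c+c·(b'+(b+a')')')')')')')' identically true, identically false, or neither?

identically true

c+(((((c+c·(b'+(b+a')')')')')')')'
= c+(((((c+c·b·(b+a'))')')')')'   — De Morgan
= c+(((c+c·b·(b+a'))')')'   — double negation
= c+(c+c·b·(b+a'))'   — double negation
= c+(c+c·b)'   — absorption
= c+c'   — absorption
= 1   — complement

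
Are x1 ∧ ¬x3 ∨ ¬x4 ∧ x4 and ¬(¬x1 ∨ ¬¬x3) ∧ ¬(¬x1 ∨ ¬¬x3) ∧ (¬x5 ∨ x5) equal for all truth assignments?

E1: x1 ∧ ¬x3 ∨ ¬x4 ∧ x4
    = x1 ∧ ¬x3   [complement / identity]
E2: ¬(¬x1 ∨ ¬¬x3) ∧ ¬(¬x1 ∨ ¬¬x3) ∧ (¬x5 ∨ x5)
    = ¬(¬x1 ∨ ¬¬x3) ∧ ¬(¬x1 ∨ ¬¬x3)   [complement / identity]
    = ¬(¬x1 ∨ ¬¬x3)   [idempotence]
    = x1 ∧ ¬x3   [De Morgan]
Both reduce to x1 ∧ ¬x3, so they are equivalent.

Yes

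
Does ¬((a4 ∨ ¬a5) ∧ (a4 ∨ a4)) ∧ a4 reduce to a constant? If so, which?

¬((a4 ∨ ¬a5) ∧ (a4 ∨ a4)) ∧ a4
= ¬((a4 ∨ ¬a5) ∧ a4) ∧ a4   — idempotence
= ¬a4 ∧ a4   — absorption
= False   — complement

yes, False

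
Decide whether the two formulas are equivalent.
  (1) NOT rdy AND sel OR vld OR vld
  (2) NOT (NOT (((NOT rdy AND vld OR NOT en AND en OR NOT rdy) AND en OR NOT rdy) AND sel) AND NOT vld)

E1: NOT rdy AND sel OR vld OR vld
    = NOT rdy AND sel OR vld   — idempotence
E2: NOT (NOT (((NOT rdy AND vld OR NOT en AND en OR NOT rdy) AND en OR NOT rdy) AND sel) AND NOT vld)
    = ((NOT rdy AND vld OR NOT en AND en OR NOT rdy) AND en OR NOT rdy) AND sel OR vld   — De Morgan
    = ((NOT rdy AND vld OR NOT rdy) AND en OR NOT rdy) AND sel OR vld   — complement / identity
    = (NOT rdy AND en OR NOT rdy) AND sel OR vld   — absorption
    = NOT rdy AND sel OR vld   — absorption
Both reduce to NOT rdy AND sel OR vld, so they are equivalent.

Yes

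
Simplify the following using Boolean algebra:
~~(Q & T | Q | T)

Q | T

~~(Q & T | Q | T)
= Q & T | Q | T   — double negation
= Q | T   — absorption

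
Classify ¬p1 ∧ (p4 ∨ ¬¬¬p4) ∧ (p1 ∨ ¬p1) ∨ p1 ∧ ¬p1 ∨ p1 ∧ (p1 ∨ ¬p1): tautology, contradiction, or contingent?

tautology

¬p1 ∧ (p4 ∨ ¬¬¬p4) ∧ (p1 ∨ ¬p1) ∨ p1 ∧ ¬p1 ∨ p1 ∧ (p1 ∨ ¬p1)
= ¬p1 ∧ (p4 ∨ ¬p4) ∧ (p1 ∨ ¬p1) ∨ p1 ∧ ¬p1 ∨ p1 ∧ (p1 ∨ ¬p1)
= ¬p1 ∧ (p4 ∨ ¬p4) ∧ (p1 ∨ ¬p1) ∨ p1 ∧ (p1 ∨ ¬p1)
= ¬p1 ∧ (p1 ∨ ¬p1) ∨ p1 ∧ (p1 ∨ ¬p1)
= p1 ∨ ¬p1
= True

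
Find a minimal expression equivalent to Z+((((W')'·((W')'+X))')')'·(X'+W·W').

Z+((((W')'·((W')'+X))')')'·(X'+W·W')
= Z+((((W')'·((W')'+X))')')'·X'   [complement / identity]
= Z+((((W')')')')'·X'   [absorption]
= Z+((W')')'·X'   [double negation]
= Z+W'·X'   [double negation]

Z+W'·X'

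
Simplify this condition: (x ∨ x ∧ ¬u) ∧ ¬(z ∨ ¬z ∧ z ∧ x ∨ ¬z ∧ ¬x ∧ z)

x ∧ ¬z

(x ∨ x ∧ ¬u) ∧ ¬(z ∨ ¬z ∧ z ∧ x ∨ ¬z ∧ ¬x ∧ z)
= (x ∨ x ∧ ¬u) ∧ ¬(z ∨ ¬z ∧ (z ∧ x ∨ ¬x ∧ z))   — distribution
= x ∧ ¬(z ∨ ¬z ∧ (z ∧ x ∨ ¬x ∧ z))   — absorption
= x ∧ ¬(z ∨ ¬z ∧ z)   — distribution
= x ∧ ¬z   — complement / identity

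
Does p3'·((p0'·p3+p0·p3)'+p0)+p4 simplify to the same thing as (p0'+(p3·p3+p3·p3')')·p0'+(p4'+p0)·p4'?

E1: p3'·((p0'·p3+p0·p3)'+p0)+p4
    = p3'·(p3'+p0)+p4
    = p3'+p4
E2: (p0'+(p3·p3+p3·p3')')·p0'+(p4'+p0)·p4'
    = (p0'+p3')·p0'+(p4'+p0)·p4'
    = (p0'+p3')·p0'+p4'
    = p0'+p4'
These differ: at p0=1, p3=1, p4=1, E1 = 1 but E2 = 0.

No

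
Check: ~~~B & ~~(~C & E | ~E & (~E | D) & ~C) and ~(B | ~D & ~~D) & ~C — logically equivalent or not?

E1: ~~~B & ~~(~C & E | ~E & (~E | D) & ~C)
    = ~B & ~~(~C & E | ~E & (~E | D) & ~C)   [double negation]
    = ~B & ~~(~C & E | ~E & ~C)   [absorption]
    = ~B & (~C & E | ~E & ~C)   [double negation]
    = ~B & ~C   [distribution]
E2: ~(B | ~D & ~~D) & ~C
    = ~(B | ~D & D) & ~C   [double negation]
    = ~B & ~C   [complement / identity]
Both reduce to ~B & ~C, so they are equivalent.

Yes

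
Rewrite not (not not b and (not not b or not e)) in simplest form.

not (not not b and (not not b or not e))
= not not not b   — absorption
= not b   — double negation

not b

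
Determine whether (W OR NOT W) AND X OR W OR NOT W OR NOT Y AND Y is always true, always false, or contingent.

always true

(W OR NOT W) AND X OR W OR NOT W OR NOT Y AND Y
= (W OR NOT W) AND X OR W OR NOT W
= W OR NOT W
= TRUE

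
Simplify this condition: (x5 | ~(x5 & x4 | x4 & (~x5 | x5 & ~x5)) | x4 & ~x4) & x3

(x5 | ~(x5 & x4 | x4 & (~x5 | x5 & ~x5)) | x4 & ~x4) & x3
= (x5 | ~(x5 & x4 | x4 & ~x5) | x4 & ~x4) & x3   — complement / identity
= (x5 | ~x4 | x4 & ~x4) & x3   — distribution
= (x5 | ~x4) & x3   — complement / identity

(x5 | ~x4) & x3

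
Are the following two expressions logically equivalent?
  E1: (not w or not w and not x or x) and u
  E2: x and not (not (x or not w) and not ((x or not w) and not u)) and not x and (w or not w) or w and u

No

E1: (not w or not w and not x or x) and u
    = (not w or x) and u   [absorption]
E2: x and not (not (x or not w) and not ((x or not w) and not u)) and not x and (w or not w) or w and u
    = x and not (not (x or not w) and not ((x or not w) and not u)) and not x or w and u   [complement / identity]
    = x and (x or not w or (x or not w) and not u) and not x or w and u   [De Morgan]
    = x and (x or not w) and not x or w and u   [absorption]
    = x and not x or w and u   [absorption]
    = w and u   [complement / identity]
These differ: at u=1, w=0, x=1, E1 = 1 but E2 = 0.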